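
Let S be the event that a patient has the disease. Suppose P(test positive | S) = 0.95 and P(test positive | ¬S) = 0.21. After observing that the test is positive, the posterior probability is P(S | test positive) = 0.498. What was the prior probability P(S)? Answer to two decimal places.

P(S) = 0.18

In odds form, posterior odds = prior odds × likelihood ratio, so prior odds = posterior odds ÷ LR.
Posterior odds = 0.498/(1−0.498) = 0.9920. LR = 0.95/0.21 = 4.5238.
Prior odds = 0.9920/4.5238 = 0.2193, so P(S) = 0.2193/(1+0.2193) ≈ 0.18.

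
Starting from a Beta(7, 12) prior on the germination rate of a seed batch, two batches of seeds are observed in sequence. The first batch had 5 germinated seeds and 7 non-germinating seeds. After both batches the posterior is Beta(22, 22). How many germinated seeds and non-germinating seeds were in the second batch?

10 germinated seeds and 3 non-germinating seeds

Sequential conjugate updates are equivalent to a single update on the pooled data, so total successes = posterior α − prior α and total failures = posterior β − prior β.
Total across both batches: 22−7=15 germinated seeds, 22−12=10 non-germinating seeds.
Subtract the first batch: 15−5=10 germinated seeds and 10−7=3 non-germinating seeds.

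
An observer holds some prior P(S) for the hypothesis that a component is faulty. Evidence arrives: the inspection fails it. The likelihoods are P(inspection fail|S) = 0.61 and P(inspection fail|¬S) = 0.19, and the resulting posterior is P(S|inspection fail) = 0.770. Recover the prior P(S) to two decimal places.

P(S) = 0.51

In odds form, posterior odds = prior odds × likelihood ratio, so prior odds = posterior odds ÷ LR.
Posterior odds = 0.770/(1−0.770) = 3.3478. LR = 0.61/0.19 = 3.2105.
Prior odds = 3.3478/3.2105 = 1.0428, so P(S) = 1.0428/(1+1.0428) ≈ 0.51.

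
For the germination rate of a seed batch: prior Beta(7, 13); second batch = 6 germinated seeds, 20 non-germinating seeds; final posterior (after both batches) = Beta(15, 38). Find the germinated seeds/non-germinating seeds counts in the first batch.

2 germinated seeds and 5 non-germinating seeds

Sequential conjugate updates are equivalent to a single update on the pooled data, so total successes = posterior α − prior α and total failures = posterior β − prior β.
Total across both batches: 15−7=8 germinated seeds, 38−13=25 non-germinating seeds.
Subtract the second batch: 8−6=2 germinated seeds and 25−20=5 non-germinating seeds.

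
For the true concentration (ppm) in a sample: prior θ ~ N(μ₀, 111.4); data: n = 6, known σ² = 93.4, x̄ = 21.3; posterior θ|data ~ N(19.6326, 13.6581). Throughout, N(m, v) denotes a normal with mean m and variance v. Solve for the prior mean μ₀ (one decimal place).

μ₀ = 7.7

The posterior mean is a precision-weighted average: μ_n = (τ₀μ₀ + τ_data·x̄)/(τ₀+τ_data), with τ₀=1/σ₀² and τ_data=n/σ².
Here τ₀ = 1/111.4 = 0.008977 and τ_data = 6/93.4 = 0.064240, so τ_n = 0.073217.
Rearranging for μ₀: μ₀ = (μ_n·τ_n − τ_data·x̄)/τ₀ = (19.6326·0.073217 − 0.064240·21.3) / 0.008977 = 0.069128/0.008977 ≈ 7.7.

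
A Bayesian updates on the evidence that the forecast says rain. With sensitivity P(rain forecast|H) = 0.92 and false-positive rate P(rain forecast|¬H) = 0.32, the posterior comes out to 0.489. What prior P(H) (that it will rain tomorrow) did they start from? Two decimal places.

P(H) = 0.25

Bayes' rule in odds form gives O(H|E) = O(H)·[P(E|H)/P(E|¬H)], hence O(H) = O(H|E)/LR.
Posterior odds = 0.489/(1−0.489) = 0.9569. LR = 0.92/0.32 = 2.8750.
Prior odds = 0.9569/2.8750 = 0.3328, so P(H) = 0.3328/(1+0.3328) ≈ 0.25.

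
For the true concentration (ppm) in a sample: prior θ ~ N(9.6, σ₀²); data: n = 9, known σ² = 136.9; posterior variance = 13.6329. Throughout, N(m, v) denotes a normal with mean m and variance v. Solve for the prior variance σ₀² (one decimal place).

Posterior precision equals prior precision plus data precision: 1/σ_n² = 1/σ₀² + n/σ².
So 1/σ₀² = 1/13.6329 − 9/136.9 = 0.073352 − 0.065741 = 0.007611.
Hence σ₀² = 1/0.007611 ≈ 131.4.

σ₀² = 131.4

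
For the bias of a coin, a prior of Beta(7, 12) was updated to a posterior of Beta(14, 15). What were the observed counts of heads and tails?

Beta is conjugate to the binomial likelihood: posterior = Beta(α+s, β+f).
Match parameters: s=14−7=7, f=15−12=3.

7 heads and 3 tails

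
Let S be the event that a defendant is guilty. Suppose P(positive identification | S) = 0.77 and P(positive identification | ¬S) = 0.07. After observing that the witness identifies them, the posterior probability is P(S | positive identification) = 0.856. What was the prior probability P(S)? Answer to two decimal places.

In odds form, posterior odds = prior odds × likelihood ratio, so prior odds = posterior odds ÷ LR.
Posterior odds = 0.856/(1−0.856) = 5.9444. LR = 0.77/0.07 = 11.0000.
Prior odds = 5.9444/11.0000 = 0.5404, so P(S) = 0.5404/(1+0.5404) ≈ 0.35.

P(S) = 0.35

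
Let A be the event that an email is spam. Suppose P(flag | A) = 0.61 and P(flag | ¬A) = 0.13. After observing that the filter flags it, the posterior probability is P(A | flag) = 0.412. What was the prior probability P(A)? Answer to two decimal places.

In odds form, posterior odds = prior odds × likelihood ratio, so prior odds = posterior odds ÷ LR.
Posterior odds = 0.412/(1−0.412) = 0.7007. LR = 0.61/0.13 = 4.6923.
Prior odds = 0.7007/4.6923 = 0.1493, so P(A) = 0.1493/(1+0.1493) ≈ 0.13.

P(A) = 0.13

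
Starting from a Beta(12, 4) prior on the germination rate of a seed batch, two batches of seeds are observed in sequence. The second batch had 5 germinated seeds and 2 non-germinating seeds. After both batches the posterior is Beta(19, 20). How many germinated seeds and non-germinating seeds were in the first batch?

Sequential conjugate updates are equivalent to a single update on the pooled data, so total successes = posterior α − prior α and total failures = posterior β − prior β.
Total across both batches: 19−12=7 germinated seeds, 20−4=16 non-germinating seeds.
Subtract the second batch: 7−5=2 germinated seeds and 16−2=14 non-germinating seeds.

2 germinated seeds and 14 non-germinating seeds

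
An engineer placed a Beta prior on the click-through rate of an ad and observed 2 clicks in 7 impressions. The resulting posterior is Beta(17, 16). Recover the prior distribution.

Under Beta–binomial conjugacy the posterior parameters are (α+s, β+f).
Subtract the data counts: 17−2=15, 16−5=11.

Beta(15, 11)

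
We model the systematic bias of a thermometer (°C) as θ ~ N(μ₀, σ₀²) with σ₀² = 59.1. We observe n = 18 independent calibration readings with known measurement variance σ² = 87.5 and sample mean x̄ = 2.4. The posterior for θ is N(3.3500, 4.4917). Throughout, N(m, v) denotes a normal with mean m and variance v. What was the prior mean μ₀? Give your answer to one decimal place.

The posterior mean is a precision-weighted average: μ_n = (τ₀μ₀ + τ_data·x̄)/(τ₀+τ_data), with τ₀=1/σ₀² and τ_data=n/σ².
Here τ₀ = 1/59.1 = 0.016920 and τ_data = 18/87.5 = 0.205714, so τ_n = 0.222634.
Rearranging for μ₀: μ₀ = (μ_n·τ_n − τ_data·x̄)/τ₀ = (3.3500·0.222634 − 0.205714·2.4) / 0.016920 = 0.252110/0.016920 ≈ 14.9.

μ₀ = 14.9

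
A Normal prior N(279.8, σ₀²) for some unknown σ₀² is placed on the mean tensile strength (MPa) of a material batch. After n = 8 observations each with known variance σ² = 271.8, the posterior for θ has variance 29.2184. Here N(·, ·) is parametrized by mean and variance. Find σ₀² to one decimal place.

Posterior precision equals prior precision plus data precision: 1/σ_n² = 1/σ₀² + n/σ².
So 1/σ₀² = 1/29.2184 − 8/271.8 = 0.034225 − 0.029433 = 0.004792.
Hence σ₀² = 1/0.004792 ≈ 208.7.

σ₀² = 208.7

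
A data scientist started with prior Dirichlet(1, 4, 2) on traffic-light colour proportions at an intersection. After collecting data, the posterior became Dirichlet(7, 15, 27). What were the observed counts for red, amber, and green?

counts (6, 11, 25)

For a Dirichlet(α) prior with multinomial counts c, the posterior is Dirichlet(α + c) componentwise.
Counts are posterior − prior componentwise: 7−1=6, 15−4=11, 27−2=25.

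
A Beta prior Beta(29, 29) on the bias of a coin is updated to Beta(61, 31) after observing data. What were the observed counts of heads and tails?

A Beta(α, β) prior with s successes and f failures in binomial data gives a Beta(α+s, β+f) posterior.
So s = 61 − 29 = 32 and f = 31 − 29 = 2.

32 heads and 2 tails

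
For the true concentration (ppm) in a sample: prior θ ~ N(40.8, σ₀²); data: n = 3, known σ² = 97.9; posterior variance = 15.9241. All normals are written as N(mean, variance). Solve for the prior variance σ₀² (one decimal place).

For the Normal–Normal model with known σ², precisions add: τ_n = τ₀ + n/σ².
So 1/σ₀² = 1/15.9241 − 3/97.9 = 0.062798 − 0.030644 = 0.032154.
Hence σ₀² = 1/0.032154 ≈ 31.1.

σ₀² = 31.1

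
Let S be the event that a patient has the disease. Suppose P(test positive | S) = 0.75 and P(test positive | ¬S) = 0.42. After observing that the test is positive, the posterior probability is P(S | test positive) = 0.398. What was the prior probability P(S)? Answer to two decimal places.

Bayes' rule in odds form gives O(S|E) = O(S)·[P(E|S)/P(E|¬S)], hence O(S) = O(S|E)/LR.
Posterior odds = 0.398/(1−0.398) = 0.6611. LR = 0.75/0.42 = 1.7857.
Prior odds = 0.6611/1.7857 = 0.3702, so P(S) = 0.3702/(1+0.3702) ≈ 0.27.

P(S) = 0.27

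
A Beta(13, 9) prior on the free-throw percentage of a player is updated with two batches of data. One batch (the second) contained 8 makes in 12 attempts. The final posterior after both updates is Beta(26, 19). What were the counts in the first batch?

5 makes and 6 misses

Sequential conjugate updates are equivalent to a single update on the pooled data, so total successes = posterior α − prior α and total failures = posterior β − prior β.
Total across both batches: 26−13=13 makes, 19−9=10 misses.
Subtract the second batch: 13−8=5 makes and 10−4=6 misses.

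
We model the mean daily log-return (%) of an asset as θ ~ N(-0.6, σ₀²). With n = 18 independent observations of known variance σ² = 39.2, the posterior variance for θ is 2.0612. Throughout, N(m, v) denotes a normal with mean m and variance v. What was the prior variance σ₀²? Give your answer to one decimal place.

σ₀² = 38.5

Posterior precision equals prior precision plus data precision: 1/σ_n² = 1/σ₀² + n/σ².
So 1/σ₀² = 1/2.0612 − 18/39.2 = 0.485154 − 0.459184 = 0.025970.
Hence σ₀² = 1/0.025970 ≈ 38.5.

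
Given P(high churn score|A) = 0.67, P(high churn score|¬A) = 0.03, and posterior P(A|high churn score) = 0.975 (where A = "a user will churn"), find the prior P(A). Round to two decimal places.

P(A) = 0.64

In odds form, posterior odds = prior odds × likelihood ratio, so prior odds = posterior odds ÷ LR.
Posterior odds = 0.975/(1−0.975) = 39.0000. LR = 0.67/0.03 = 22.3333.
Prior odds = 39.0000/22.3333 = 1.7463, so P(A) = 1.7463/(1+1.7463) ≈ 0.64.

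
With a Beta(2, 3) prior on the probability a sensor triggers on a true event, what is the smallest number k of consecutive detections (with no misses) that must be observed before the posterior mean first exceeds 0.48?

After k detections and 0 misses the posterior is Beta(2+k, 3), with mean (2+k)/(2+3+k).
Set (2+k)/(5+k) > 0.48 and solve: k > (0.48·5 − 2)/(1 − 0.48) = 0.769.
The smallest integer exceeding 0.769 is 1, and checking k=1: (3)/(6) = 0.5000 > 0.48.

k = 1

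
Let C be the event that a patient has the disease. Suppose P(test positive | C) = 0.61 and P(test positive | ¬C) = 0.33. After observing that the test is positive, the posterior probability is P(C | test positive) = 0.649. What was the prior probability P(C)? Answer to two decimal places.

In odds form, posterior odds = prior odds × likelihood ratio, so prior odds = posterior odds ÷ LR.
Posterior odds = 0.649/(1−0.649) = 1.8490. LR = 0.61/0.33 = 1.8485.
Prior odds = 1.8490/1.8485 = 1.0003, so P(C) = 1.0003/(1+1.0003) ≈ 0.50.

P(C) = 0.50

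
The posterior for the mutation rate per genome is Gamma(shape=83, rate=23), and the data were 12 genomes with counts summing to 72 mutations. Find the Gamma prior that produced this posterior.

A Gamma(α, β) prior (rate parametrization) on a Poisson rate with n observations summing to S gives posterior Gamma(α+S, β+n).
So α = 83 − 72 = 11 and β = 23 − 12 = 11.

Gamma(shape=11, rate=11)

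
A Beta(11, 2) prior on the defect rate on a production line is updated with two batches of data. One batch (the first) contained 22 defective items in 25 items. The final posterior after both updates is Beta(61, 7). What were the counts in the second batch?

28 defective items and 2 good items

Because Beta–binomial updating is additive in the counts, the combined data contributed (α_post−α_prior, β_post−β_prior) successes and failures.
Total across both batches: 61−11=50 defective items, 7−2=5 good items.
Subtract the first batch: 50−22=28 defective items and 5−3=2 good items.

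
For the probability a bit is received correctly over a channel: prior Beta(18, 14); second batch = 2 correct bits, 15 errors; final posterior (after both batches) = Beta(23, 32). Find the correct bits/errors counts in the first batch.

Sequential conjugate updates are equivalent to a single update on the pooled data, so total successes = posterior α − prior α and total failures = posterior β − prior β.
Total across both batches: 23−18=5 correct bits, 32−14=18 errors.
Subtract the second batch: 5−2=3 correct bits and 18−15=3 errors.

3 correct bits and 3 errors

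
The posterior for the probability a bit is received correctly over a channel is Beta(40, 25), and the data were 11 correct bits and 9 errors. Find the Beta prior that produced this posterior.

Beta is conjugate to the binomial likelihood: posterior = Beta(α+s, β+f).
Subtract the data counts: 40−11=29, 25−9=16.

Beta(29, 16)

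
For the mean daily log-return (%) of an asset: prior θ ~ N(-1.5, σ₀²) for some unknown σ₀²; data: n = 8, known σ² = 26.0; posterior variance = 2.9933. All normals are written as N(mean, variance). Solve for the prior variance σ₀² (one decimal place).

Posterior precision equals prior precision plus data precision: 1/σ_n² = 1/σ₀² + n/σ².
So 1/σ₀² = 1/2.9933 − 8/26.0 = 0.334079 − 0.307692 = 0.026387.
Hence σ₀² = 1/0.026387 ≈ 37.9.

σ₀² = 37.9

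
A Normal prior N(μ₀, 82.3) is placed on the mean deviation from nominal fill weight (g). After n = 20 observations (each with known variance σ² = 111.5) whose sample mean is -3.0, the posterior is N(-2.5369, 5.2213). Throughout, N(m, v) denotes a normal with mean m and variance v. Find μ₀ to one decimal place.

The posterior mean is a precision-weighted average: μ_n = (τ₀μ₀ + τ_data·x̄)/(τ₀+τ_data), with τ₀=1/σ₀² and τ_data=n/σ².
Here τ₀ = 1/82.3 = 0.012151 and τ_data = 20/111.5 = 0.179372, so τ_n = 0.191523.
Rearranging for μ₀: μ₀ = (μ_n·τ_n − τ_data·x̄)/τ₀ = (-2.5369·0.191523 − 0.179372·-3.0) / 0.012151 = 0.052241/0.012151 ≈ 4.3.

μ₀ = 4.3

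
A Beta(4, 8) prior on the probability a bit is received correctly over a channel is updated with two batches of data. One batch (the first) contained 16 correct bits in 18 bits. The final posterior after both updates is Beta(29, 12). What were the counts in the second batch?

9 correct bits and 2 errors

Because Beta–binomial updating is additive in the counts, the combined data contributed (α_post−α_prior, β_post−β_prior) successes and failures.
Total across both batches: 29−4=25 correct bits, 12−8=4 errors.
Subtract the first batch: 25−16=9 correct bits and 4−2=2 errors.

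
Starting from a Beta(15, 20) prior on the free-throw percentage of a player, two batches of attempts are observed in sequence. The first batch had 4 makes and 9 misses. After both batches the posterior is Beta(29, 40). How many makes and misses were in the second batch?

10 makes and 11 misses

Sequential conjugate updates are equivalent to a single update on the pooled data, so total successes = posterior α − prior α and total failures = posterior β − prior β.
Total across both batches: 29−15=14 makes, 40−20=20 misses.
Subtract the first batch: 14−4=10 makes and 20−9=11 misses.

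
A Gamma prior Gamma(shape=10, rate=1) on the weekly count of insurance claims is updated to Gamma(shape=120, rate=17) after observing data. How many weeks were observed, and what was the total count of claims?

n = 16 weeks with total 110 claims

Gamma–Poisson conjugacy: posterior shape = α + Σxᵢ, posterior rate = β + n.
Matching: Σxᵢ = 120 − 10 = 110 and n = 17 − 1 = 16.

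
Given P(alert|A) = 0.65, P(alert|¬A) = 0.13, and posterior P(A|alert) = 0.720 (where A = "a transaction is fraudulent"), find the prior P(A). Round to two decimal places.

Bayes' rule in odds form gives O(A|E) = O(A)·[P(E|A)/P(E|¬A)], hence O(A) = O(A|E)/LR.
Posterior odds = 0.720/(1−0.720) = 2.5714. LR = 0.65/0.13 = 5.0000.
Prior odds = 2.5714/5.0000 = 0.5143, so P(A) = 0.5143/(1+0.5143) ≈ 0.34.

P(A) = 0.34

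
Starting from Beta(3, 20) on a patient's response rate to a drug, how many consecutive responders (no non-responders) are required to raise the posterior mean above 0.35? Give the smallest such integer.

After k responders and 0 non-responders the posterior is Beta(3+k, 20), with mean (3+k)/(3+20+k).
Set (3+k)/(23+k) > 0.35 and solve: k > (0.35·23 − 3)/(1 − 0.35) = 7.769.
The smallest integer exceeding 7.769 is 8.

k = 8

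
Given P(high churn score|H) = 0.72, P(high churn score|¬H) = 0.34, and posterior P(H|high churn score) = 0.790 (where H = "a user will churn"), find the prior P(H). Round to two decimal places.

P(H) = 0.64

In odds form, posterior odds = prior odds × likelihood ratio, so prior odds = posterior odds ÷ LR.
Posterior odds = 0.790/(1−0.790) = 3.7619. LR = 0.72/0.34 = 2.1176.
Prior odds = 3.7619/2.1176 = 1.7765, so P(H) = 1.7765/(1+1.7765) ≈ 0.64.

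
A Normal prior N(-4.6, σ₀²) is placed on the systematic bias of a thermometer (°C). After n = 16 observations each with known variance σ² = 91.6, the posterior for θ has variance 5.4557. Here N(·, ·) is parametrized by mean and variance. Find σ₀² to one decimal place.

Posterior precision equals prior precision plus data precision: 1/σ_n² = 1/σ₀² + n/σ².
So 1/σ₀² = 1/5.4557 − 16/91.6 = 0.183295 − 0.174672 = 0.008623.
Hence σ₀² = 1/0.008623 ≈ 116.0.

σ₀² = 116.0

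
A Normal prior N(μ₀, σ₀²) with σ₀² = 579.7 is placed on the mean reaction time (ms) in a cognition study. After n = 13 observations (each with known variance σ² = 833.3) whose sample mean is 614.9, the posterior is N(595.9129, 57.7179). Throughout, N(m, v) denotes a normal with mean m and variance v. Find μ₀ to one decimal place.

With known observation variance, the Normal–Normal posterior has precision τ_n = τ₀ + n/σ² and mean μ_n = (τ₀μ₀ + (n/σ²)x̄)/τ_n.
Here τ₀ = 1/579.7 = 0.001725 and τ_data = 13/833.3 = 0.015601, so τ_n = 0.017326.
Rearranging for μ₀: μ₀ = (μ_n·τ_n − τ_data·x̄)/τ₀ = (595.9129·0.017326 − 0.015601·614.9) / 0.001725 = 0.731732/0.001725 ≈ 424.2.

μ₀ = 424.2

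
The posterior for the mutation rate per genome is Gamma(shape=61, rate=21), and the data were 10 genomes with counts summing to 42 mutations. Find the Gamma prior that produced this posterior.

Gamma–Poisson conjugacy: posterior shape = α + Σxᵢ, posterior rate = β + n.
So α = 61 − 42 = 19 and β = 21 − 10 = 11.

Gamma(shape=19, rate=11)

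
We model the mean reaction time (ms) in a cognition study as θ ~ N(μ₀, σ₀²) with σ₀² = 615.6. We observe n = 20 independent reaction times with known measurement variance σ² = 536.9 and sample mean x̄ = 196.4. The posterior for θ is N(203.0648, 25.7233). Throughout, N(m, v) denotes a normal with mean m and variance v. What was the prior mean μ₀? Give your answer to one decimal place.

The posterior mean is a precision-weighted average: μ_n = (τ₀μ₀ + τ_data·x̄)/(τ₀+τ_data), with τ₀=1/σ₀² and τ_data=n/σ².
Here τ₀ = 1/615.6 = 0.001624 and τ_data = 20/536.9 = 0.037251, so τ_n = 0.038875.
Rearranging for μ₀: μ₀ = (μ_n·τ_n − τ_data·x̄)/τ₀ = (203.0648·0.038875 − 0.037251·196.4) / 0.001624 = 0.578048/0.001624 ≈ 355.9.

μ₀ = 355.9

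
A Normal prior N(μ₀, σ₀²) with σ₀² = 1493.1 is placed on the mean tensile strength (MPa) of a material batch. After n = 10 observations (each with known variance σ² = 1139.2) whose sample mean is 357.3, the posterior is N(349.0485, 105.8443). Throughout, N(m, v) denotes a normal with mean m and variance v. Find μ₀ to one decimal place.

μ₀ = 240.9

The posterior mean is a precision-weighted average: μ_n = (τ₀μ₀ + τ_data·x̄)/(τ₀+τ_data), with τ₀=1/σ₀² and τ_data=n/σ².
Here τ₀ = 1/1493.1 = 0.000670 and τ_data = 10/1139.2 = 0.008778, so τ_n = 0.009448.
Rearranging for μ₀: μ₀ = (μ_n·τ_n − τ_data·x̄)/τ₀ = (349.0485·0.009448 − 0.008778·357.3) / 0.000670 = 0.161431/0.000670 ≈ 240.9.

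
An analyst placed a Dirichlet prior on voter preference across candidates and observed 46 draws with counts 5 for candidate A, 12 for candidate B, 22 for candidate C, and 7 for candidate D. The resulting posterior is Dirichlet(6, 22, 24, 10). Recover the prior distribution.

For a Dirichlet(α) prior with multinomial counts c, the posterior is Dirichlet(α + c) componentwise.
Subtract each count from the matching posterior parameter: 6−5=1, 22−12=10, 24−22=2, 10−7=3.

Dirichlet(1, 10, 2, 3)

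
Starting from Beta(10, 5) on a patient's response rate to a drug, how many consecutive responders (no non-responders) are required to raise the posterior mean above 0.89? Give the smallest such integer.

After k responders and 0 non-responders the posterior is Beta(10+k, 5), with mean (10+k)/(10+5+k).
Set (10+k)/(15+k) > 0.89 and solve: k > (0.89·15 − 10)/(1 − 0.89) = 30.455.
The smallest integer exceeding 30.455 is 31, and checking k=31: (41)/(46) = 0.8913 > 0.89.

k = 31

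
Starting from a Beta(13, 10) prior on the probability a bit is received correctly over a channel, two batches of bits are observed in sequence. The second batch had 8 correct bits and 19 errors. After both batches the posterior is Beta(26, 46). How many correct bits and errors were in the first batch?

Because Beta–binomial updating is additive in the counts, the combined data contributed (α_post−α_prior, β_post−β_prior) successes and failures.
Total across both batches: 26−13=13 correct bits, 46−10=36 errors.
Subtract the second batch: 13−8=5 correct bits and 36−19=17 errors.

5 correct bits and 17 errors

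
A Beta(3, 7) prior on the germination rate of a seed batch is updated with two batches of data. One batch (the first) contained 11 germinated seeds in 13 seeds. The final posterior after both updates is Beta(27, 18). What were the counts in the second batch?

Because Beta–binomial updating is additive in the counts, the combined data contributed (α_post−α_prior, β_post−β_prior) successes and failures.
Total across both batches: 27−3=24 germinated seeds, 18−7=11 non-germinating seeds.
Subtract the first batch: 24−11=13 germinated seeds and 11−2=9 non-germinating seeds.

13 germinated seeds and 9 non-germinating seeds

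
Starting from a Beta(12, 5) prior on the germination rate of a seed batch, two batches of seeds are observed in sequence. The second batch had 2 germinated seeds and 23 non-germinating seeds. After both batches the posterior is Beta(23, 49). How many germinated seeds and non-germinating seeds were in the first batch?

Sequential conjugate updates are equivalent to a single update on the pooled data, so total successes = posterior α − prior α and total failures = posterior β − prior β.
Total across both batches: 23−12=11 germinated seeds, 49−5=44 non-germinating seeds.
Subtract the second batch: 11−2=9 germinated seeds and 44−23=21 non-germinating seeds.

9 germinated seeds and 21 non-germinating seeds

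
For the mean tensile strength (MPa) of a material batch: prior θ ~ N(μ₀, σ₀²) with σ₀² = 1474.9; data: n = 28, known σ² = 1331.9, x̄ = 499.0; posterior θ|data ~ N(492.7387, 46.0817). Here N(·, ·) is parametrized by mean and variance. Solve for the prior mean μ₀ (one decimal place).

The posterior mean is a precision-weighted average: μ_n = (τ₀μ₀ + τ_data·x̄)/(τ₀+τ_data), with τ₀=1/σ₀² and τ_data=n/σ².
Here τ₀ = 1/1474.9 = 0.000678 and τ_data = 28/1331.9 = 0.021023, so τ_n = 0.021701.
Rearranging for μ₀: μ₀ = (μ_n·τ_n − τ_data·x̄)/τ₀ = (492.7387·0.021701 − 0.021023·499.0) / 0.000678 = 0.202446/0.000678 ≈ 298.6.

μ₀ = 298.6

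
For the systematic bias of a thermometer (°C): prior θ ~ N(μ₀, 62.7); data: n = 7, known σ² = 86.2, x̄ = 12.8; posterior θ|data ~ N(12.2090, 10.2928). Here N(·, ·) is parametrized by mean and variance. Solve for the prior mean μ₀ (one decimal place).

The posterior mean is a precision-weighted average: μ_n = (τ₀μ₀ + τ_data·x̄)/(τ₀+τ_data), with τ₀=1/σ₀² and τ_data=n/σ².
Here τ₀ = 1/62.7 = 0.015949 and τ_data = 7/86.2 = 0.081206, so τ_n = 0.097155.
Rearranging for μ₀: μ₀ = (μ_n·τ_n − τ_data·x̄)/τ₀ = (12.2090·0.097155 − 0.081206·12.8) / 0.015949 = 0.146729/0.015949 ≈ 9.2.

μ₀ = 9.2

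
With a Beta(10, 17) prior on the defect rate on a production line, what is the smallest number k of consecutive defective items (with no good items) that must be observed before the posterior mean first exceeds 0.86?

After k defective items and 0 good items the posterior is Beta(10+k, 17), with mean (10+k)/(10+17+k).
Set (10+k)/(27+k) > 0.86 and solve: k > (0.86·27 − 10)/(1 − 0.86) = 94.429.
The smallest integer exceeding 94.429 is 95, and checking k=95: (105)/(122) = 0.8607 > 0.86.

k = 95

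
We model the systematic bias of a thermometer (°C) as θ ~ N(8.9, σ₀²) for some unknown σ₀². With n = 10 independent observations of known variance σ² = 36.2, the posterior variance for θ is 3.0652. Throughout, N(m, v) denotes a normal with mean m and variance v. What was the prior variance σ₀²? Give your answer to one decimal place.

For the Normal–Normal model with known σ², precisions add: τ_n = τ₀ + n/σ².
So 1/σ₀² = 1/3.0652 − 10/36.2 = 0.326243 − 0.276243 = 0.050000.
Hence σ₀² = 1/0.050000 ≈ 20.0.

σ₀² = 20.0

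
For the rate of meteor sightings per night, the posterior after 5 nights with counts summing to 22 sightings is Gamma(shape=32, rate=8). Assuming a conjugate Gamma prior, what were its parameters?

Gamma(shape=10, rate=3)

Gamma–Poisson conjugacy: posterior shape = α + Σxᵢ, posterior rate = β + n.
So α = 32 − 22 = 10 and β = 8 − 5 = 3.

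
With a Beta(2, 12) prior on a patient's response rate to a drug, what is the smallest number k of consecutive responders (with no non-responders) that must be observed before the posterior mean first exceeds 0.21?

After k responders and 0 non-responders the posterior is Beta(2+k, 12), with mean (2+k)/(2+12+k).
Set (2+k)/(14+k) > 0.21 and solve: k > (0.21·14 − 2)/(1 − 0.21) = 1.190.
The smallest integer exceeding 1.190 is 2, and checking k=2: (4)/(16) = 0.2500 > 0.21.

k = 2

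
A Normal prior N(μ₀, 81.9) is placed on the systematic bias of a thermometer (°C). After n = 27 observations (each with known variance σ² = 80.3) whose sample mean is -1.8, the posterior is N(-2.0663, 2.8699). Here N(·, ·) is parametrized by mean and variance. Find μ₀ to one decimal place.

The posterior mean is a precision-weighted average: μ_n = (τ₀μ₀ + τ_data·x̄)/(τ₀+τ_data), with τ₀=1/σ₀² and τ_data=n/σ².
Here τ₀ = 1/81.9 = 0.012210 and τ_data = 27/80.3 = 0.336239, so τ_n = 0.348449.
Rearranging for μ₀: μ₀ = (μ_n·τ_n − τ_data·x̄)/τ₀ = (-2.0663·0.348449 − 0.336239·-1.8) / 0.012210 = -0.114770/0.012210 ≈ -9.4.

μ₀ = -9.4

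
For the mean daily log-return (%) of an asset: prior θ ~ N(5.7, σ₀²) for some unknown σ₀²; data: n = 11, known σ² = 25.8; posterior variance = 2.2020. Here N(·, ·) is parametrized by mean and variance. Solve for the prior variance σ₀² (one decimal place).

σ₀² = 36.0

For the Normal–Normal model with known σ², precisions add: τ_n = τ₀ + n/σ².
So 1/σ₀² = 1/2.2020 − 11/25.8 = 0.454133 − 0.426357 = 0.027776.
Hence σ₀² = 1/0.027776 ≈ 36.0.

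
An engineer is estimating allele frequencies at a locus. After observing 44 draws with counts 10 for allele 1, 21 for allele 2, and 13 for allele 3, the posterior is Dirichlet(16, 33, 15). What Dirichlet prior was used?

Dirichlet(6, 12, 2)

For a Dirichlet(α) prior with multinomial counts c, the posterior is Dirichlet(α + c) componentwise.
Subtract each count from the matching posterior parameter: 16−10=6, 33−21=12, 15−13=2.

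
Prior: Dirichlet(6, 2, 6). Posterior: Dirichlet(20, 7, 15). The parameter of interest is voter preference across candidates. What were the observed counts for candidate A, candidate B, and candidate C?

counts (14, 5, 9)

For a Dirichlet(α) prior with multinomial counts c, the posterior is Dirichlet(α + c) componentwise.
Counts are posterior − prior componentwise: 20−6=14, 7−2=5, 15−6=9.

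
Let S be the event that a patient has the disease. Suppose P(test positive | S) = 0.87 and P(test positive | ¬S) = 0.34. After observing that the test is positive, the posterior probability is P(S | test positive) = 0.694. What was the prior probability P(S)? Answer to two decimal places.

Bayes' rule in odds form gives O(S|E) = O(S)·[P(E|S)/P(E|¬S)], hence O(S) = O(S|E)/LR.
Posterior odds = 0.694/(1−0.694) = 2.2680. LR = 0.87/0.34 = 2.5588.
Prior odds = 2.2680/2.5588 = 0.8864, so P(S) = 0.8864/(1+0.8864) ≈ 0.47.

P(S) = 0.47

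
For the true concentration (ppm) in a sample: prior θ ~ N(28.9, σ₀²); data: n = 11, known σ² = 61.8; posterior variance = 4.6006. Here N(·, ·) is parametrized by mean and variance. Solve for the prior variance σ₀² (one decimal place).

σ₀² = 25.4

Posterior precision equals prior precision plus data precision: 1/σ_n² = 1/σ₀² + n/σ².
So 1/σ₀² = 1/4.6006 − 11/61.8 = 0.217363 − 0.177994 = 0.039369.
Hence σ₀² = 1/0.039369 ≈ 25.4.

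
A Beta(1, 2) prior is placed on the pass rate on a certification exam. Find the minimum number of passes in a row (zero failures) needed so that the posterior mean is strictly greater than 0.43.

k = 1

After k passes and 0 failures the posterior is Beta(1+k, 2), with mean (1+k)/(1+2+k).
Set (1+k)/(3+k) > 0.43 and solve: k > (0.43·3 − 1)/(1 − 0.43) = 0.509.
The smallest integer exceeding 0.509 is 1, and checking k=1: (2)/(4) = 0.5000 > 0.43.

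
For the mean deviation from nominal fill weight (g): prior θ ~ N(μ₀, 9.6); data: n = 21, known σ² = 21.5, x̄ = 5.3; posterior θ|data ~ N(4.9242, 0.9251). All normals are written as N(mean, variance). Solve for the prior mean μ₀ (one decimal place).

With known observation variance, the Normal–Normal posterior has precision τ_n = τ₀ + n/σ² and mean μ_n = (τ₀μ₀ + (n/σ²)x̄)/τ_n.
Here τ₀ = 1/9.6 = 0.104167 and τ_data = 21/21.5 = 0.976744, so τ_n = 1.080911.
Rearranging for μ₀: μ₀ = (μ_n·τ_n − τ_data·x̄)/τ₀ = (4.9242·1.080911 − 0.976744·5.3) / 0.104167 = 0.145879/0.104167 ≈ 1.4.

μ₀ = 1.4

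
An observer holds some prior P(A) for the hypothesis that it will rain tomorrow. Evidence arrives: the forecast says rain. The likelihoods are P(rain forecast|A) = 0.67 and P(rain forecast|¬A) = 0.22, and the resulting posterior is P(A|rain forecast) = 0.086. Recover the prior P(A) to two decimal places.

Bayes' rule in odds form gives O(A|E) = O(A)·[P(E|A)/P(E|¬A)], hence O(A) = O(A|E)/LR.
Posterior odds = 0.086/(1−0.086) = 0.0941. LR = 0.67/0.22 = 3.0455.
Prior odds = 0.0941/3.0455 = 0.0309, so P(A) = 0.0309/(1+0.0309) ≈ 0.03.

P(A) = 0.03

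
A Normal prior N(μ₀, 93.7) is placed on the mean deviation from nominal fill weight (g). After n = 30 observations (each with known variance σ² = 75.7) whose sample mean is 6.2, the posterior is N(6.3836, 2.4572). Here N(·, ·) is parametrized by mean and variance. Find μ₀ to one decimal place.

With known observation variance, the Normal–Normal posterior has precision τ_n = τ₀ + n/σ² and mean μ_n = (τ₀μ₀ + (n/σ²)x̄)/τ_n.
Here τ₀ = 1/93.7 = 0.010672 and τ_data = 30/75.7 = 0.396301, so τ_n = 0.406973.
Rearranging for μ₀: μ₀ = (μ_n·τ_n − τ_data·x̄)/τ₀ = (6.3836·0.406973 − 0.396301·6.2) / 0.010672 = 0.140887/0.010672 ≈ 13.2.

μ₀ = 13.2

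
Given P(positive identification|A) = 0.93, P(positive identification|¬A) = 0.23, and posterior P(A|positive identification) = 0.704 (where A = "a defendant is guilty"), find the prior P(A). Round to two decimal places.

P(A) = 0.37

In odds form, posterior odds = prior odds × likelihood ratio, so prior odds = posterior odds ÷ LR.
Posterior odds = 0.704/(1−0.704) = 2.3784. LR = 0.93/0.23 = 4.0435.
Prior odds = 2.3784/4.0435 = 0.5882, so P(A) = 0.5882/(1+0.5882) ≈ 0.37.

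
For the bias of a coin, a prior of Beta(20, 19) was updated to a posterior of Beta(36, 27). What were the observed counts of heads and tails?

Under Beta–binomial conjugacy the posterior parameters are (a+s, b+f).
So s = 36 − 20 = 16 and f = 27 − 19 = 8.

16 heads and 8 tails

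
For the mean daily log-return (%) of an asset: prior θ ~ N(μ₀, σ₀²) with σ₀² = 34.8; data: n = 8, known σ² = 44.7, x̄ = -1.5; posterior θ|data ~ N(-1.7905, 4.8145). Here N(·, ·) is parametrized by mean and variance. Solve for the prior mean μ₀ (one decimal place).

The posterior mean is a precision-weighted average: μ_n = (τ₀μ₀ + τ_data·x̄)/(τ₀+τ_data), with τ₀=1/σ₀² and τ_data=n/σ².
Here τ₀ = 1/34.8 = 0.028736 and τ_data = 8/44.7 = 0.178971, so τ_n = 0.207707.
Rearranging for μ₀: μ₀ = (μ_n·τ_n − τ_data·x̄)/τ₀ = (-1.7905·0.207707 − 0.178971·-1.5) / 0.028736 = -0.103443/0.028736 ≈ -3.6.

μ₀ = -3.6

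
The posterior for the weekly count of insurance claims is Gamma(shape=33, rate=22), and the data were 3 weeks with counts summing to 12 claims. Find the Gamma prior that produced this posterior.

Gamma(shape=21, rate=19)

Gamma–Poisson conjugacy: posterior shape = α + Σxᵢ, posterior rate = β + n.
So α = 33 − 12 = 21 and β = 22 − 3 = 19.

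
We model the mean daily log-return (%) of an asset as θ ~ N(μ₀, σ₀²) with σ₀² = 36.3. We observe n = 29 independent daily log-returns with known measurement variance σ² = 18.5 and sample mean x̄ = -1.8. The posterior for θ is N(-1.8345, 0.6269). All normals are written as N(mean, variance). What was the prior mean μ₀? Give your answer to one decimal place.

μ₀ = -3.8

The posterior mean is a precision-weighted average: μ_n = (τ₀μ₀ + τ_data·x̄)/(τ₀+τ_data), with τ₀=1/σ₀² and τ_data=n/σ².
Here τ₀ = 1/36.3 = 0.027548 and τ_data = 29/18.5 = 1.567568, so τ_n = 1.595116.
Rearranging for μ₀: μ₀ = (μ_n·τ_n − τ_data·x̄)/τ₀ = (-1.8345·1.595116 − 1.567568·-1.8) / 0.027548 = -0.104618/0.027548 ≈ -3.8.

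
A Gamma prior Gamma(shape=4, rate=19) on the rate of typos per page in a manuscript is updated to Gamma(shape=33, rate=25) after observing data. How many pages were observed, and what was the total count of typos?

n = 6 pages with total 29 typos

A Gamma(α, β) prior (rate parametrization) on a Poisson rate with n observations summing to S gives posterior Gamma(α+S, β+n).
Matching: Σxᵢ = 33 − 4 = 29 and n = 25 − 19 = 6.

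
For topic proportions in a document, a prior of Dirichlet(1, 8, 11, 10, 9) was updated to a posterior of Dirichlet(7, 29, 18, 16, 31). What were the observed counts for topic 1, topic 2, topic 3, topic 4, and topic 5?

For a Dirichlet(α) prior with multinomial counts c, the posterior is Dirichlet(α + c) componentwise.
Counts are posterior − prior componentwise: 7−1=6, 29−8=21, 18−11=7, 16−10=6, 31−9=22.

counts (6, 21, 7, 6, 22)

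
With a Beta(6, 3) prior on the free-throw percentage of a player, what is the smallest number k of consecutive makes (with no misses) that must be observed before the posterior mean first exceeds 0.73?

k = 3

After k makes and 0 misses the posterior is Beta(6+k, 3), with mean (6+k)/(6+3+k).
Set (6+k)/(9+k) > 0.73 and solve: k > (0.73·9 − 6)/(1 − 0.73) = 2.111.
The smallest integer exceeding 2.111 is 3, and checking k=3: (9)/(12) = 0.7500 > 0.73.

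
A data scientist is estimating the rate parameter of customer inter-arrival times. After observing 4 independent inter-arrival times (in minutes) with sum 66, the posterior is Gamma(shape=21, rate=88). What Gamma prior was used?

Gamma–exponential conjugacy: posterior shape = α + n, posterior rate = β + Σtᵢ.
So α = 21 − 4 = 17 and β = 88 − 66 = 22.

Gamma(shape=17, rate=22)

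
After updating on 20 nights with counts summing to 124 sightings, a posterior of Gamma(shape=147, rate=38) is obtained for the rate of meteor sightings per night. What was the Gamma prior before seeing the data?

Gamma–Poisson conjugacy: posterior shape = α + Σxᵢ, posterior rate = β + n.
So α = 147 − 124 = 23 and β = 38 − 20 = 18.

Gamma(shape=23, rate=18)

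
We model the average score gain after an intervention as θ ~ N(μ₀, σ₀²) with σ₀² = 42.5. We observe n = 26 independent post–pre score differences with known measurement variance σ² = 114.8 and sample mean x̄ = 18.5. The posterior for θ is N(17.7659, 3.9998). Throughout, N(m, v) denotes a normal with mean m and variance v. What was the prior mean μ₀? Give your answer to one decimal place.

With known observation variance, the Normal–Normal posterior has precision τ_n = τ₀ + n/σ² and mean μ_n = (τ₀μ₀ + (n/σ²)x̄)/τ_n.
Here τ₀ = 1/42.5 = 0.023529 and τ_data = 26/114.8 = 0.226481, so τ_n = 0.250010.
Rearranging for μ₀: μ₀ = (μ_n·τ_n − τ_data·x̄)/τ₀ = (17.7659·0.250010 − 0.226481·18.5) / 0.023529 = 0.251754/0.023529 ≈ 10.7.

μ₀ = 10.7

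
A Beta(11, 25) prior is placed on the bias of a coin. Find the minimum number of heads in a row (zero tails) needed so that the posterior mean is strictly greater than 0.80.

k = 90

After k heads and 0 tails the posterior is Beta(11+k, 25), with mean (11+k)/(11+25+k).
Set (11+k)/(36+k) > 0.80 and solve: k > (0.80·36 − 11)/(1 − 0.80) = 89.000.
The smallest integer exceeding 89.000 is 90, and checking k=90: (101)/(126) = 0.8016 > 0.80.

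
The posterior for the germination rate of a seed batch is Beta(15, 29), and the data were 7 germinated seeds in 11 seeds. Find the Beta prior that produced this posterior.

Beta(8, 25)

Under Beta–binomial conjugacy the posterior parameters are (a+s, b+f).
So a = 15 − 7 = 8 and b = 29 − 4 = 25.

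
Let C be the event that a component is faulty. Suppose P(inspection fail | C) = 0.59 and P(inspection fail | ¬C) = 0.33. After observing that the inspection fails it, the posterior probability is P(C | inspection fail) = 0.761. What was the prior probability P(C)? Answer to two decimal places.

Bayes' rule in odds form gives O(C|E) = O(C)·[P(E|C)/P(E|¬C)], hence O(C) = O(C|E)/LR.
Posterior odds = 0.761/(1−0.761) = 3.1841. LR = 0.59/0.33 = 1.7879.
Prior odds = 3.1841/1.7879 = 1.7809, so P(C) = 1.7809/(1+1.7809) ≈ 0.64.

P(C) = 0.64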